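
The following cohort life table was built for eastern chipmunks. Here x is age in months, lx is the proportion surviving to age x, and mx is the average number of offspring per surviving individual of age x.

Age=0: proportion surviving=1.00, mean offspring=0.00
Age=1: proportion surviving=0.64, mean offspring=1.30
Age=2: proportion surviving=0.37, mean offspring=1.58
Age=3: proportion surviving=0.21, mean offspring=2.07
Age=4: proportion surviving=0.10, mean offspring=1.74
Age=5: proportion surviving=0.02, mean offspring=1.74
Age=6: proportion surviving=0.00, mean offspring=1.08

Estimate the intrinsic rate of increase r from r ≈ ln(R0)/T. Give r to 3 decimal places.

0.357

R0 = Σ lx·mx = 0 + 0.832 + 0.5846 + 0.4347 + 0.174 + 0.0348 + 0 = 2.0601
Σ x·lx·mx = 4.1753; T = 4.1753/2.0601 = 2.02675…
r ≈ ln(R0)/T = ln(2.0601)/2.02675… = 0.35661… → 0.357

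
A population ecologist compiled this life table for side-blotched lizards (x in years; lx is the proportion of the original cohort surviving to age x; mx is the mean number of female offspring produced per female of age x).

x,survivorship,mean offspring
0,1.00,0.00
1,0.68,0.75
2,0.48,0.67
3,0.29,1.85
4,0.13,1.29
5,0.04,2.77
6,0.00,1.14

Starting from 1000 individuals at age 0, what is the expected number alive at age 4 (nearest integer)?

Expected survivors = N0 · l_4 = 1000 × 0.13 = 130 → 130

130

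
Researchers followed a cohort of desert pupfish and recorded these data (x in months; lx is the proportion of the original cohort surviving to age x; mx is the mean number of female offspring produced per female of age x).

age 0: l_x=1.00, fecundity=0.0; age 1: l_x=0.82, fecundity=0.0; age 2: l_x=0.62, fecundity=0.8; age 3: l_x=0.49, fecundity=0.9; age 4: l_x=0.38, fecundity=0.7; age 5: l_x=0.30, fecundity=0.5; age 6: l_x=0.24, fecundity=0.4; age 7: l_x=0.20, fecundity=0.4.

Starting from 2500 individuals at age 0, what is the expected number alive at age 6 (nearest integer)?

Expected survivors = N0 · l_6 = 2500 × 0.24 = 600 → 600

600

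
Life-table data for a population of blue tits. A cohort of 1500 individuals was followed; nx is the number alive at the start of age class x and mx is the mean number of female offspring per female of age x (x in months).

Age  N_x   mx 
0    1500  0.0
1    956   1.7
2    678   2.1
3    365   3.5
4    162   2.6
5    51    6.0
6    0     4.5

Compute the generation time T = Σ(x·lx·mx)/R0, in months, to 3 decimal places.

lx = nx/n0 = nx/1500: 1, 0.63733…, 0.452, 0.24333…, 0.108, 0.034, 0
lx·mx: 0, 1.083467…, 0.9492, 0.851667…, 0.2808, 0.204, 0 → R0 = 3.369133…
x·lx·mx: 0, 1.083467…, 1.8984, 2.555…, 1.1232, 1.02, 0 → Σ = 7.680067…
T = 7.680067… / 3.369133… = 2.279538… → 2.280

2.280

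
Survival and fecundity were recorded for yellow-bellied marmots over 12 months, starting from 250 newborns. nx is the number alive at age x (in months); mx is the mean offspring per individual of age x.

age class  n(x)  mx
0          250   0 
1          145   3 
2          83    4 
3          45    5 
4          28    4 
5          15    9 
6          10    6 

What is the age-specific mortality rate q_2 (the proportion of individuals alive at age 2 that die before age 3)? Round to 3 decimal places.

0.458

lx = nx/n0 = nx/250: 1, 0.58, 0.332, 0.18, 0.112, 0.06, 0.04
q_2 = (l_2 − l_3) / l_2 = (0.332 − 0.18) / 0.332
     = 0.152 / 0.332 = 0.457831… → 0.458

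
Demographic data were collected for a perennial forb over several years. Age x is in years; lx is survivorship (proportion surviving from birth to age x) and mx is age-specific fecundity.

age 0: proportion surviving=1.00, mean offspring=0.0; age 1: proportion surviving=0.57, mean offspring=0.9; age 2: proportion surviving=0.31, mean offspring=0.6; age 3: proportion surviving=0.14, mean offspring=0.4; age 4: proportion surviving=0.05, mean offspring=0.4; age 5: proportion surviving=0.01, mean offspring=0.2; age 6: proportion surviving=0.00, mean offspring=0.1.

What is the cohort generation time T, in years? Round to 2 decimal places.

lx·mx: 0, 0.513, 0.186, 0.056, 0.02, 0.002, 0 → R0 = 0.777
x·lx·mx: 0, 0.513, 0.372, 0.168, 0.08, 0.01, 0 → Σ = 1.143
T = 1.143 / 0.777 = 1.471042… → 1.47

1.47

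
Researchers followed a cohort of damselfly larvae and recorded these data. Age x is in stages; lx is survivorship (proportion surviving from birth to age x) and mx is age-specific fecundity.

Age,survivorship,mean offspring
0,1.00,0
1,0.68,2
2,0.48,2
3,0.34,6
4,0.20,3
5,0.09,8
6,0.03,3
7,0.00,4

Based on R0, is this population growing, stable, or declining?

growing

R0 = Σ lx·mx = 0 + 1.36 + 0.96 + 2.04 + 0.6 + 0.72 + 0.09 + 0 = 5.77
R0 > 1, so the population is growing.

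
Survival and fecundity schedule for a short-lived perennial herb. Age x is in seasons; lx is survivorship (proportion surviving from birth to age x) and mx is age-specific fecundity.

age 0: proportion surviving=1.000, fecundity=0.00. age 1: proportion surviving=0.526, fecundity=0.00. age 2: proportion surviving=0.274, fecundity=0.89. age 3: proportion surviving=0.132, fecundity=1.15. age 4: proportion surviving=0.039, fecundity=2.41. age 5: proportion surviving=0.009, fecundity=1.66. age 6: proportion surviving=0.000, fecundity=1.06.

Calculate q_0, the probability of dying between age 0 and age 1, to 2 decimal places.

q_0 = (l_0 − l_1) / l_0 = (1 − 0.526) / 1
     = 0.474 / 1 = 0.474 → 0.47

0.47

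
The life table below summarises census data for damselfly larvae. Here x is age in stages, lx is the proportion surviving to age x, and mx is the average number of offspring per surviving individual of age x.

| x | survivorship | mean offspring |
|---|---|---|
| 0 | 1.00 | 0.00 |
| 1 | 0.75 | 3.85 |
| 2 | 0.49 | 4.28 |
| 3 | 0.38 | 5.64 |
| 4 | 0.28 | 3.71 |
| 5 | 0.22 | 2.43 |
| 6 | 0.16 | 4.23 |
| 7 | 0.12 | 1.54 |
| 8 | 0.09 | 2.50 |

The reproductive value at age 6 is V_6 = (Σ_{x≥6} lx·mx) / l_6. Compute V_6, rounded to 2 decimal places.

lx·mx for x ≥ 6: 0.6768, 0.1848, 0.225 → sum = 1.0866
V_6 = 1.0866 / l_6 = 1.0866 / 0.16 = 6.79125 → 6.79

6.79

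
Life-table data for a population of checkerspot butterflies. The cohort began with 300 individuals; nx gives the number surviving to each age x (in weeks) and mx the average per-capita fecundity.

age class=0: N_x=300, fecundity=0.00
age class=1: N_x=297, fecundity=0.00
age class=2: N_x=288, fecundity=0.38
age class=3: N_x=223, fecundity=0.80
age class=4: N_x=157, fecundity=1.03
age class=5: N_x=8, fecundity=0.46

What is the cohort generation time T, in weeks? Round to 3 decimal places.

3.132

lx = nx/n0 = nx/300: 1, 0.99, 0.96, 0.74333…, 0.52333…, 0.02667…
lx·mx: 0, 0, 0.3648, 0.594667…, 0.539033…, 0.012267… → R0 = 1.510767…
x·lx·mx: 0, 0, 0.7296, 1.784…, 2.156133…, 0.061333… → Σ = 4.731067…
T = 4.731067… / 1.510767… = 3.131567… → 3.132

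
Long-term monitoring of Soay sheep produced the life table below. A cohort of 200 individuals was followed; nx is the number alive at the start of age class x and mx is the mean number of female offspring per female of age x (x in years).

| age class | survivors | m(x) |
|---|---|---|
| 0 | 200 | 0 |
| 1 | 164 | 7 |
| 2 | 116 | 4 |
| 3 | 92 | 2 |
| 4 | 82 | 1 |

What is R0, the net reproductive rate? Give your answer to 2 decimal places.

lx = nx/n0 = nx/200: 1, 0.82, 0.58, 0.46, 0.41
lx·mx by age: 0, 5.74, 2.32, 0.92, 0.41
R0 = Σ lx·mx = 9.39 → 9.39

9.39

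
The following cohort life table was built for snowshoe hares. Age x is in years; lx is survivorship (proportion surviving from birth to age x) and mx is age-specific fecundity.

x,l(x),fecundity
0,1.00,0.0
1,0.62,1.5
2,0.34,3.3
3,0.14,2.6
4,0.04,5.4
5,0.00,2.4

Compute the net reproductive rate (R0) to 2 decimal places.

2.63

lx·mx by age: 0, 0.93, 1.122, 0.364, 0.216, 0
R0 = Σ lx·mx = 2.632 → 2.63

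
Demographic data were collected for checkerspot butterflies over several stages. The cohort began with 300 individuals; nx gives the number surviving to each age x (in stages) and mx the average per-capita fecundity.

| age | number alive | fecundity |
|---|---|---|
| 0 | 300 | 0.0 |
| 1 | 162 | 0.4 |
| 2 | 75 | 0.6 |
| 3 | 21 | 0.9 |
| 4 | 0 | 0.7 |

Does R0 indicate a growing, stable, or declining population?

lx = nx/n0 = nx/300: 1, 0.54, 0.25, 0.07, 0
R0 = Σ lx·mx = 0 + 0.216 + 0.15 + 0.063 + 0 = 0.429
R0 < 1, so the population is declining.

declining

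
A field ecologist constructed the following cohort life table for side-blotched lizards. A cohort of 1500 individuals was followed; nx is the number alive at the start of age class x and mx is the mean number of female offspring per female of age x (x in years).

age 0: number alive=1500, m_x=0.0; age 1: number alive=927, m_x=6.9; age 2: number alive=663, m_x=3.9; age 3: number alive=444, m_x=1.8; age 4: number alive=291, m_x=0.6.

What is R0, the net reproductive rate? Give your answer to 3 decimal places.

6.637

lx = nx/n0 = nx/1500: 1, 0.618, 0.442, 0.296, 0.194
lx·mx by age: 0, 4.2642, 1.7238, 0.5328, 0.1164
R0 = Σ lx·mx = 6.6372 → 6.637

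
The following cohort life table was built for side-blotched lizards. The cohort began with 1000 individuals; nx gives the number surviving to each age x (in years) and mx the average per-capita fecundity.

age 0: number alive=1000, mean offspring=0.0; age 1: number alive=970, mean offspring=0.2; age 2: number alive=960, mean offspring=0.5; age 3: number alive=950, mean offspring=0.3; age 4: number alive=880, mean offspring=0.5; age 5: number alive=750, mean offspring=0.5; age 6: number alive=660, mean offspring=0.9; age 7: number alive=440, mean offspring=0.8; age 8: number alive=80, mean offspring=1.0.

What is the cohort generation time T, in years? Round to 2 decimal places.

4.40

lx = nx/n0 = nx/1000: 1, 0.97, 0.96, 0.95, 0.88, 0.75, 0.66, 0.44, 0.08
lx·mx: 0, 0.194, 0.48, 0.285, 0.44, 0.375, 0.594, 0.352, 0.08 → R0 = 2.8
x·lx·mx: 0, 0.194, 0.96, 0.855, 1.76, 1.875, 3.564, 2.464, 0.64 → Σ = 12.312
T = 12.312 / 2.8 = 4.397143… → 4.40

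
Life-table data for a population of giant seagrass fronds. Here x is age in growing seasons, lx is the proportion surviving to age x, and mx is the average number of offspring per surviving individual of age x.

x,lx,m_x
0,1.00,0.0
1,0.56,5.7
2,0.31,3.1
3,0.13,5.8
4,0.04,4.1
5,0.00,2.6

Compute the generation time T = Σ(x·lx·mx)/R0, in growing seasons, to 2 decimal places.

1.58

lx·mx: 0, 3.192, 0.961, 0.754, 0.164, 0 → R0 = 5.071
x·lx·mx: 0, 3.192, 1.922, 2.262, 0.656, 0 → Σ = 8.032
T = 8.032 / 5.071 = 1.583908… → 1.58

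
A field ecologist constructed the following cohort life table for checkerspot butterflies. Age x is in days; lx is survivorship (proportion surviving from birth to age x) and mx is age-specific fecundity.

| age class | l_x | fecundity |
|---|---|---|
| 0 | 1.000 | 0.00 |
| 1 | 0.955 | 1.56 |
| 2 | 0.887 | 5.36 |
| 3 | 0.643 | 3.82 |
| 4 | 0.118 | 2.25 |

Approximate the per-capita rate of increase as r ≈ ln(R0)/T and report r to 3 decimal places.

R0 = Σ lx·mx = 0 + 1.4898 + 4.75432 + 2.45626 + 0.2655 = 8.96588
Σ x·lx·mx = 19.42922; T = 19.42922/8.96588 = 2.16702…
r ≈ ln(R0)/T = ln(8.96588)/2.16702… = 1.01219… → 1.012

1.012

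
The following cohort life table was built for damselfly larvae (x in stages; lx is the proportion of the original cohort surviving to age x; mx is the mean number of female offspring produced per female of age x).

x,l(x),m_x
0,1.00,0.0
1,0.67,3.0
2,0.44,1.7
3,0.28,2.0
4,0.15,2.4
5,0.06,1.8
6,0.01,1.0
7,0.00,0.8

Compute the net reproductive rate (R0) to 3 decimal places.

lx·mx by age: 0, 2.01, 0.748, 0.56, 0.36, 0.108, 0.01, 0
R0 = Σ lx·mx = 3.796 → 3.796

3.796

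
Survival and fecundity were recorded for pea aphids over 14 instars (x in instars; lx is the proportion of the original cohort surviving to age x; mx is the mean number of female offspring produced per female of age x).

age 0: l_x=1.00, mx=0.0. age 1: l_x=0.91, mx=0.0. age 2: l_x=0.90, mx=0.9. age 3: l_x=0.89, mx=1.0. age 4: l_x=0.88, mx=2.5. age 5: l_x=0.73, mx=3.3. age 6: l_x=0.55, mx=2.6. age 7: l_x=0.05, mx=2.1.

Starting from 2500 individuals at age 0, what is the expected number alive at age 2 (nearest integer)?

2250

Expected survivors = N0 · l_2 = 2500 × 0.90 = 2250 → 2250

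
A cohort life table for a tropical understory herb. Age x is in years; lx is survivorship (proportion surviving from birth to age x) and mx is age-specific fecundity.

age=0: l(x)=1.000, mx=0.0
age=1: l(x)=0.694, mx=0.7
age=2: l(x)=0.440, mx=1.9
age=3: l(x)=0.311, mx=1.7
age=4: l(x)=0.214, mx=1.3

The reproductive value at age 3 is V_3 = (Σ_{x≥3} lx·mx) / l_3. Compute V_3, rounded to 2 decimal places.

2.59

lx·mx for x ≥ 3: 0.5287, 0.2782 → sum = 0.8069
V_3 = 0.8069 / l_3 = 0.8069 / 0.311 = 2.594534… → 2.59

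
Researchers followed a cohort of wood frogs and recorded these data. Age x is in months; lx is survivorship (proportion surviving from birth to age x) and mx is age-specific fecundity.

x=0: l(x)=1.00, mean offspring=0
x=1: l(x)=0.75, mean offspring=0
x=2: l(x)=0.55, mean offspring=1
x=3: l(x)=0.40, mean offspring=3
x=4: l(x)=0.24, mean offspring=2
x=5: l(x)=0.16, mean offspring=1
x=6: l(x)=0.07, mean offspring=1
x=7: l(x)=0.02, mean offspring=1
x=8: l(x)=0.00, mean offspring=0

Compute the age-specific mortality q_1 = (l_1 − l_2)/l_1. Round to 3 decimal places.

0.267

q_1 = (l_1 − l_2) / l_1 = (0.75 − 0.55) / 0.75
     = 0.2 / 0.75 = 0.266667… → 0.267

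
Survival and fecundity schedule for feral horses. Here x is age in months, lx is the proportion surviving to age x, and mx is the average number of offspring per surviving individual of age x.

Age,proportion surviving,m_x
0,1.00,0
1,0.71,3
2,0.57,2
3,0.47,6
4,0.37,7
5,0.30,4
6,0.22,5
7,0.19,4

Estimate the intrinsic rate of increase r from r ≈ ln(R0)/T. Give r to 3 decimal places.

0.703

R0 = Σ lx·mx = 0 + 2.13 + 1.14 + 2.82 + 2.59 + 1.2 + 1.1 + 0.76 = 11.74
Σ x·lx·mx = 41.15; T = 41.15/11.74 = 3.50511…
r ≈ ln(R0)/T = ln(11.74)/3.50511… = 0.70269… → 0.703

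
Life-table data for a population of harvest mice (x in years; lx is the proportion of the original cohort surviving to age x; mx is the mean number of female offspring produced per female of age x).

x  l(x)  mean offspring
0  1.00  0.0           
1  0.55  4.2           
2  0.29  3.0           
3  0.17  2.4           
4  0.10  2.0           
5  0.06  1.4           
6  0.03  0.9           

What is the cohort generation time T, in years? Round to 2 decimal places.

1.71

lx·mx: 0, 2.31, 0.87, 0.408, 0.2, 0.084, 0.027 → R0 = 3.899
x·lx·mx: 0, 2.31, 1.74, 1.224, 0.8, 0.42, 0.162 → Σ = 6.656
T = 6.656 / 3.899 = 1.707104… → 1.71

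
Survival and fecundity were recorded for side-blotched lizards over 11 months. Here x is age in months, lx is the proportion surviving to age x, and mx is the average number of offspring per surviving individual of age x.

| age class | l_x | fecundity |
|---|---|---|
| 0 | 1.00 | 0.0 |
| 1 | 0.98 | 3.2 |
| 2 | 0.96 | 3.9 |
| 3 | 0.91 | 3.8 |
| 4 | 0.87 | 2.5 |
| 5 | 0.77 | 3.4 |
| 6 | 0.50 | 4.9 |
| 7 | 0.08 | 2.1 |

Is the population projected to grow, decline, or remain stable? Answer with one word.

growing

R0 = Σ lx·mx = 0 + 3.136 + 3.744 + 3.458 + 2.175 + 2.618 + 2.45 + 0.168 = 17.749
R0 > 1, so the population is growing.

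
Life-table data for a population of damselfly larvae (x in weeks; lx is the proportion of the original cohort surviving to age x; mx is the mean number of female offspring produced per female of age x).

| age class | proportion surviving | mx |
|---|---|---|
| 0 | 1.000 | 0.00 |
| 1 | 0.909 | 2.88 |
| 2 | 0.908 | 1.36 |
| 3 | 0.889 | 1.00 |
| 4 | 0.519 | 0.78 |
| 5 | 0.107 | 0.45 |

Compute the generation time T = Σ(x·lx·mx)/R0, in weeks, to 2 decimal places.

lx·mx: 0, 2.61792, 1.23488, 0.889, 0.40482, 0.04815 → R0 = 5.19477
x·lx·mx: 0, 2.61792, 2.46976, 2.667, 1.61928, 0.24075 → Σ = 9.61471
T = 9.61471 / 5.19477 = 1.850844… → 1.85

1.85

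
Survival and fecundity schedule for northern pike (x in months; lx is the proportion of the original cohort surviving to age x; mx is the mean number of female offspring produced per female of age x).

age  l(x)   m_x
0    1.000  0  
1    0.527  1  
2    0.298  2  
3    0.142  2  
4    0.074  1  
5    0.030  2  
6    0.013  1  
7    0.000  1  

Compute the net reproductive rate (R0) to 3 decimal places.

1.554

lx·mx by age: 0, 0.527, 0.596, 0.284, 0.074, 0.06, 0.013, 0
R0 = Σ lx·mx = 1.554 → 1.554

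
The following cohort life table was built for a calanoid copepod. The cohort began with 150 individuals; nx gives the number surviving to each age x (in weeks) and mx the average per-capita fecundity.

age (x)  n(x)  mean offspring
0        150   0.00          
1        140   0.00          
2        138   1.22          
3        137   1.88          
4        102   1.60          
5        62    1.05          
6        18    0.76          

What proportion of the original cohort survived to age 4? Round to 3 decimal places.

0.680

l_4 = n_4/n_0 = 102/150 = 0.68 → 0.680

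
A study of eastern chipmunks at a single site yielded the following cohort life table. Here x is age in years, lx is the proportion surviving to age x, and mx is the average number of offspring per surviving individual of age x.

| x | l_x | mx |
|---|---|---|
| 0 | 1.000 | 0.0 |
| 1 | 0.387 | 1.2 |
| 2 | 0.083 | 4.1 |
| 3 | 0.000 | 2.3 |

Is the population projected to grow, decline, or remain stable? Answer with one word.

R0 = Σ lx·mx = 0 + 0.4644 + 0.3403 + 0 = 0.8047
R0 < 1, so the population is declining.

declining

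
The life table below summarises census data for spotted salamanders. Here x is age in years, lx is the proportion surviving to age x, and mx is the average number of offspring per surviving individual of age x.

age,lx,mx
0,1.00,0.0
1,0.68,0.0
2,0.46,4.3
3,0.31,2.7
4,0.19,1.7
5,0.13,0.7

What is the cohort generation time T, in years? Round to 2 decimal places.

2.54

lx·mx: 0, 0, 1.978, 0.837, 0.323, 0.091 → R0 = 3.229
x·lx·mx: 0, 0, 3.956, 2.511, 1.292, 0.455 → Σ = 8.214
T = 8.214 / 3.229 = 2.543822… → 2.54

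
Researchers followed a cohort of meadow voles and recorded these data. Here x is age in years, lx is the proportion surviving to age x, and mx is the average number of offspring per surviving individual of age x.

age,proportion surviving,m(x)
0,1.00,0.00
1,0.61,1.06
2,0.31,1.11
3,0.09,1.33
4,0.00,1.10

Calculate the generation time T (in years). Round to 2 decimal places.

lx·mx: 0, 0.6466, 0.3441, 0.1197, 0 → R0 = 1.1104
x·lx·mx: 0, 0.6466, 0.6882, 0.3591, 0 → Σ = 1.6939
T = 1.6939 / 1.1104 = 1.525486… → 1.53

1.53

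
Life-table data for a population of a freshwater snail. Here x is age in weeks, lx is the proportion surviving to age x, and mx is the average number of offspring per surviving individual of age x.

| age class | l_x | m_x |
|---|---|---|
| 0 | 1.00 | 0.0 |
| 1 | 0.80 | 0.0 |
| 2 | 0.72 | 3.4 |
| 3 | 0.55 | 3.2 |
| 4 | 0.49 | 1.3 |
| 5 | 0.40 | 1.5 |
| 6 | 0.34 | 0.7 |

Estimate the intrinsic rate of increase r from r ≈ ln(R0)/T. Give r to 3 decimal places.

R0 = Σ lx·mx = 0 + 0 + 2.448 + 1.76 + 0.637 + 0.6 + 0.238 = 5.683
Σ x·lx·mx = 17.152; T = 17.152/5.683 = 3.01812…
r ≈ ln(R0)/T = ln(5.683)/3.01812… = 0.57568… → 0.576

0.576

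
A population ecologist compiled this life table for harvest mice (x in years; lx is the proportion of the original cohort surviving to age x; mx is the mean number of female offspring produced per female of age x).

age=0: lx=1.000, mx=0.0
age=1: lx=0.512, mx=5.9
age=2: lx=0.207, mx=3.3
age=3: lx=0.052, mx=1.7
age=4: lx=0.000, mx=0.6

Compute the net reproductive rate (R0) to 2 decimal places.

3.79

lx·mx by age: 0, 3.0208, 0.6831, 0.0884, 0
R0 = Σ lx·mx = 3.7923 → 3.79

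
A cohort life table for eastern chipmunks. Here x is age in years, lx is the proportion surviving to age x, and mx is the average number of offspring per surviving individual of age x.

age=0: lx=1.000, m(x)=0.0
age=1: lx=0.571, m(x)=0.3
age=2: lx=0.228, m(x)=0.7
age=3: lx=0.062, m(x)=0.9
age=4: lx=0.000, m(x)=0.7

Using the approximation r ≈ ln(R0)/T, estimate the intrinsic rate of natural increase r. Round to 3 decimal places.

-0.558

R0 = Σ lx·mx = 0 + 0.1713 + 0.1596 + 0.0558 + 0 = 0.3867
Σ x·lx·mx = 0.6579; T = 0.6579/0.3867 = 1.70132…
r ≈ ln(R0)/T = ln(0.3867)/1.70132… = -0.55845… → -0.558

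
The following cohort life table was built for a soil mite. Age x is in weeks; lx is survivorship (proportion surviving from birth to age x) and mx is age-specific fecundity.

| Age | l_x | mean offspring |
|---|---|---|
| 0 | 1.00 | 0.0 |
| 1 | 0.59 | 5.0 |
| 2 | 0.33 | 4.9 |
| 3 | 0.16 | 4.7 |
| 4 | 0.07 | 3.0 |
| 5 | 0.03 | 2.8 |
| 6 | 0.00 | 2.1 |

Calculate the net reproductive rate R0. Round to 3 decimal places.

5.613

lx·mx by age: 0, 2.95, 1.617, 0.752, 0.21, 0.084, 0
R0 = Σ lx·mx = 5.613 → 5.613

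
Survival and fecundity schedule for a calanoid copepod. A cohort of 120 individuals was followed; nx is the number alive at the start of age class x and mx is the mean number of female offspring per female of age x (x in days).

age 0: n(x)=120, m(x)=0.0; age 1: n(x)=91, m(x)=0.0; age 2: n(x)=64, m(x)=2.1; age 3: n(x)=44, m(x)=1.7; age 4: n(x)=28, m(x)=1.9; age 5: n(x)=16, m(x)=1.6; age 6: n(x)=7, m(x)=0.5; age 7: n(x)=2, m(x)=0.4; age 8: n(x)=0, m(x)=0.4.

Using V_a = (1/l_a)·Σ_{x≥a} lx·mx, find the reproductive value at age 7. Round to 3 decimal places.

0.400

lx = nx/n0 = nx/120: 1, 0.75833…, 0.53333…, 0.36667…, 0.23333…, 0.13333…, 0.05833…, 0.01667…, 0
lx·mx for x ≥ 7: 0.006667…, 0 → sum = 0.006667…
V_7 = 0.006667… / l_7 = 0.006667… / 0.016667… = 0.4 → 0.400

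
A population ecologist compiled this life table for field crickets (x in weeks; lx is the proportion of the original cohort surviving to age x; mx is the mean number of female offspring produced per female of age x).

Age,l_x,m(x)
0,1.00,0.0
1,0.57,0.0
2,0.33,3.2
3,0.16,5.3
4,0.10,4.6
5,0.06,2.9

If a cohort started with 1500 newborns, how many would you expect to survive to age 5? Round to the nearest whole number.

90

Expected survivors = N0 · l_5 = 1500 × 0.06 = 90 → 90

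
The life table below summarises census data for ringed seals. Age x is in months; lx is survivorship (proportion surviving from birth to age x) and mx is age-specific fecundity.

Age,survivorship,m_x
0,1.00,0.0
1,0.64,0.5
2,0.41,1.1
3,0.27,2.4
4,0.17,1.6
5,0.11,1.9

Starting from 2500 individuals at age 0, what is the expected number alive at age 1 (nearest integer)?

1600

Expected survivors = N0 · l_1 = 2500 × 0.64 = 1600 → 1600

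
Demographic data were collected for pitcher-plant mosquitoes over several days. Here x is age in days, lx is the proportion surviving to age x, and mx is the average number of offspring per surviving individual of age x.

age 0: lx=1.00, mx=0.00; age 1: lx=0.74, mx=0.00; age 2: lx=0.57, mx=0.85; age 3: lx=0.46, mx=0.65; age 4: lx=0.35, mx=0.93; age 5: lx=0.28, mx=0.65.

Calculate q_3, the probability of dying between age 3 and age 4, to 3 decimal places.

q_3 = (l_3 − l_4) / l_3 = (0.46 − 0.35) / 0.46
     = 0.11 / 0.46 = 0.23913… → 0.239

0.239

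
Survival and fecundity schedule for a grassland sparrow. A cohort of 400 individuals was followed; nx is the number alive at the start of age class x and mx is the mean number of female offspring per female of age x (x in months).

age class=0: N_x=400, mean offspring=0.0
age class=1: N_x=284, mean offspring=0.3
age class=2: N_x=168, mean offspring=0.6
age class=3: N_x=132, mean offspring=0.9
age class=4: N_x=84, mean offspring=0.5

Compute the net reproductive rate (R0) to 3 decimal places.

0.867

lx = nx/n0 = nx/400: 1, 0.71, 0.42, 0.33, 0.21
lx·mx by age: 0, 0.213, 0.252, 0.297, 0.105
R0 = Σ lx·mx = 0.867 → 0.867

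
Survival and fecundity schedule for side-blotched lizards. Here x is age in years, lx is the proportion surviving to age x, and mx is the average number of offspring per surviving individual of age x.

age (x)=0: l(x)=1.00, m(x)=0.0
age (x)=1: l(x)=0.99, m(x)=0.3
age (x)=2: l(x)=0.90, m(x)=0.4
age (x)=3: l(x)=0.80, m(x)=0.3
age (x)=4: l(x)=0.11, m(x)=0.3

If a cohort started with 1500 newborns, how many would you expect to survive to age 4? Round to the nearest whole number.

165

Expected survivors = N0 · l_4 = 1500 × 0.11 = 165 → 165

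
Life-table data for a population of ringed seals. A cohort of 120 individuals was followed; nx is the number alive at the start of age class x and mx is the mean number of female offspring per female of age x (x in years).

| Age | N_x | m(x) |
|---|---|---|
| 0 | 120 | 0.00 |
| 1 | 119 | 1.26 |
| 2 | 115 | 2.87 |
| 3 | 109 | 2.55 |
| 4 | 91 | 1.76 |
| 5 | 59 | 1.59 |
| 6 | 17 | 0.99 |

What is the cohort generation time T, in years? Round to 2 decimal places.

lx = nx/n0 = nx/120: 1, 0.99167…, 0.95833…, 0.90833…, 0.75833…, 0.49167…, 0.14167…
lx·mx: 0, 1.2495…, 2.750417…, 2.31625…, 1.334667…, 0.78175…, 0.14025… → R0 = 8.572833…
x·lx·mx: 0, 1.2495…, 5.500833…, 6.94875…, 5.338667…, 3.90875…, 0.8415… → Σ = 23.788…
T = 23.788… / 8.572833… = 2.774812… → 2.77

2.77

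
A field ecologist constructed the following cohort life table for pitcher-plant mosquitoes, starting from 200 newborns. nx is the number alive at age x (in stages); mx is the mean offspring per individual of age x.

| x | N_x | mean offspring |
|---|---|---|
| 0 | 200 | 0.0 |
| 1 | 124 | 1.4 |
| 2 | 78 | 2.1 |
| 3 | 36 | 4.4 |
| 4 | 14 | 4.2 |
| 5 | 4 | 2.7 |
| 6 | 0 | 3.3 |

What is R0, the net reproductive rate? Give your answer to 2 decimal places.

lx = nx/n0 = nx/200: 1, 0.62, 0.39, 0.18, 0.07, 0.02, 0
lx·mx by age: 0, 0.868, 0.819, 0.792, 0.294, 0.054, 0
R0 = Σ lx·mx = 2.827 → 2.83

2.83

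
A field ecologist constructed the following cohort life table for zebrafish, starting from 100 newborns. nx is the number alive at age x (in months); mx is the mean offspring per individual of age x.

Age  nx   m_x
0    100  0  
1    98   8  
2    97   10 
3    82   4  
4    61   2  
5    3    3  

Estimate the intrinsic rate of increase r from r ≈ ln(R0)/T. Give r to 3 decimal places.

1.616

lx = nx/n0 = nx/100: 1, 0.98, 0.97, 0.82, 0.61, 0.03
R0 = Σ lx·mx = 0 + 7.84 + 9.7 + 3.28 + 1.22 + 0.09 = 22.13
Σ x·lx·mx = 42.41; T = 42.41/22.13 = 1.9164…
r ≈ ln(R0)/T = ln(22.13)/1.9164… = 1.61601… → 1.616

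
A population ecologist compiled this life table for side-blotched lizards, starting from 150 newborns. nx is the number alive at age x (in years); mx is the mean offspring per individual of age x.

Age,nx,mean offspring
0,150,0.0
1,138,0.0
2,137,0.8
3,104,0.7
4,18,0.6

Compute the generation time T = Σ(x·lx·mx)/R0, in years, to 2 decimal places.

2.49

lx = nx/n0 = nx/150: 1, 0.92, 0.91333…, 0.69333…, 0.12
lx·mx: 0, 0, 0.730667…, 0.485333…, 0.072 → R0 = 1.288…
x·lx·mx: 0, 0, 1.461333…, 1.456…, 0.288 → Σ = 3.205333…
T = 3.205333… / 1.288… = 2.488613… → 2.49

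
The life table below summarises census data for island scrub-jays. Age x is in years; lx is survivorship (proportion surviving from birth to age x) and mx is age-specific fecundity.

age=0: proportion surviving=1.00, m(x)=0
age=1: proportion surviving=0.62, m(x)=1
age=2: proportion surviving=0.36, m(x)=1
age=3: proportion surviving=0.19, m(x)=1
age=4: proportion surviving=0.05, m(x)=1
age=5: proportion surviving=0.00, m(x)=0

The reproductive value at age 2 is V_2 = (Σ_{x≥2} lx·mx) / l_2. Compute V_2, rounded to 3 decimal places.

lx·mx for x ≥ 2: 0.36, 0.19, 0.05, 0 → sum = 0.6
V_2 = 0.6 / l_2 = 0.6 / 0.36 = 1.666667… → 1.667

1.667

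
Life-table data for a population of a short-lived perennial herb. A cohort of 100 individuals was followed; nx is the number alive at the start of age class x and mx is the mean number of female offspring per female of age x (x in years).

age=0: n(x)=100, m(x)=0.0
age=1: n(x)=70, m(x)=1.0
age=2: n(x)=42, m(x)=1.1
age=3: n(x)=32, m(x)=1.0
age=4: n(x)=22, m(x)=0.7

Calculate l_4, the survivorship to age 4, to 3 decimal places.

0.220

l_4 = n_4/n_0 = 22/100 = 0.22 → 0.220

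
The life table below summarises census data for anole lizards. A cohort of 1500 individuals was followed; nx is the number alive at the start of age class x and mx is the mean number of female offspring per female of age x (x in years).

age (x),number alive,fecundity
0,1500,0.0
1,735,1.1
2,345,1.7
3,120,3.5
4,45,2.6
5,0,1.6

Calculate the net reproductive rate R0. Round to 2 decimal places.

lx = nx/n0 = nx/1500: 1, 0.49, 0.23, 0.08, 0.03, 0
lx·mx by age: 0, 0.539, 0.391, 0.28, 0.078, 0
R0 = Σ lx·mx = 1.288 → 1.29

1.29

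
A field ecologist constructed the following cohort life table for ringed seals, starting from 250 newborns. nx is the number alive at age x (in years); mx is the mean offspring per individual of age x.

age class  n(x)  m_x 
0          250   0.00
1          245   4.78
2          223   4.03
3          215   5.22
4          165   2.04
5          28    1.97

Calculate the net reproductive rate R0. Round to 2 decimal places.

lx = nx/n0 = nx/250: 1, 0.98, 0.892, 0.86, 0.66, 0.112
lx·mx by age: 0, 4.6844, 3.59476, 4.4892, 1.3464, 0.22064
R0 = Σ lx·mx = 14.3354 → 14.34

14.34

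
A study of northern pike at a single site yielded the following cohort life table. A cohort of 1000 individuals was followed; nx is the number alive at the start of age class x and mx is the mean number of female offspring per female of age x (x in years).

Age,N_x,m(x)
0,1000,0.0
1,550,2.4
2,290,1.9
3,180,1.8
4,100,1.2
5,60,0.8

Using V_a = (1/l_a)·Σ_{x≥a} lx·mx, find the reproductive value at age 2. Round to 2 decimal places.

lx = nx/n0 = nx/1000: 1, 0.55, 0.29, 0.18, 0.1, 0.06
lx·mx for x ≥ 2: 0.551, 0.324, 0.12, 0.048 → sum = 1.043
V_2 = 1.043 / l_2 = 1.043 / 0.29 = 3.596552… → 3.60

3.60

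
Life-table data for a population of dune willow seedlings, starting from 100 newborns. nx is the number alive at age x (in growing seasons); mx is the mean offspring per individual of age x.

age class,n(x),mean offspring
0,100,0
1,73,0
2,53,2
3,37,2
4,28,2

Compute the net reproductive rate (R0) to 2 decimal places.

2.36

lx = nx/n0 = nx/100: 1, 0.73, 0.53, 0.37, 0.28
lx·mx by age: 0, 0, 1.06, 0.74, 0.56
R0 = Σ lx·mx = 2.36 → 2.36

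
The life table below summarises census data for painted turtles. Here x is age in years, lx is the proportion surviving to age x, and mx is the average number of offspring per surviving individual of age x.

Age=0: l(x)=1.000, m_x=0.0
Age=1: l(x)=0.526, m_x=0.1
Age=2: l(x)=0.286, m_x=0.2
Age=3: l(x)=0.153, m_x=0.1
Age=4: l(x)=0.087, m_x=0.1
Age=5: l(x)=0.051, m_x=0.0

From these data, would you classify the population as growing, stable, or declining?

R0 = Σ lx·mx = 0 + 0.0526 + 0.0572 + 0.0153 + 0.0087 + 0 = 0.1338
R0 < 1, so the population is declining.

declining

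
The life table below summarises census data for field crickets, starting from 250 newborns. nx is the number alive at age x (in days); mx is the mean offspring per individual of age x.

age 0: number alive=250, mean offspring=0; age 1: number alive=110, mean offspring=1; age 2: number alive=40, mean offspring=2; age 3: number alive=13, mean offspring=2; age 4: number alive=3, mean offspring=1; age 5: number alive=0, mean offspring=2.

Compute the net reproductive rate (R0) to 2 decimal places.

lx = nx/n0 = nx/250: 1, 0.44, 0.16, 0.052, 0.012, 0
lx·mx by age: 0, 0.44, 0.32, 0.104, 0.012, 0
R0 = Σ lx·mx = 0.876 → 0.88

0.88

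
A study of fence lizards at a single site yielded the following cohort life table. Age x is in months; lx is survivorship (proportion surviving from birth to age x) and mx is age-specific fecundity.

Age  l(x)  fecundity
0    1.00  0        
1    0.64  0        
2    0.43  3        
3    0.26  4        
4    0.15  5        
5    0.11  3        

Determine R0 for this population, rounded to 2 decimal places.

lx·mx by age: 0, 0, 1.29, 1.04, 0.75, 0.33
R0 = Σ lx·mx = 3.41 → 3.41

3.41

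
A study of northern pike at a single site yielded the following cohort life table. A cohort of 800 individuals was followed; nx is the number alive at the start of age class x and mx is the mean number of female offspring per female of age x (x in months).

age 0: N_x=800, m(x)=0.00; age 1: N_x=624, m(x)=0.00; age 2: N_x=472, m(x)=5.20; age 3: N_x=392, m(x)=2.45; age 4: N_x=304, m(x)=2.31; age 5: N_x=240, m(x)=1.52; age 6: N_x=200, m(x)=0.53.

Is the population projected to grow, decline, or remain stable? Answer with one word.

growing

lx = nx/n0 = nx/800: 1, 0.78, 0.59, 0.49, 0.38, 0.3, 0.25
R0 = Σ lx·mx = 0 + 0 + 3.068 + 1.2005 + 0.8778 + 0.456 + 0.1325 = 5.7348
R0 > 1, so the population is growing.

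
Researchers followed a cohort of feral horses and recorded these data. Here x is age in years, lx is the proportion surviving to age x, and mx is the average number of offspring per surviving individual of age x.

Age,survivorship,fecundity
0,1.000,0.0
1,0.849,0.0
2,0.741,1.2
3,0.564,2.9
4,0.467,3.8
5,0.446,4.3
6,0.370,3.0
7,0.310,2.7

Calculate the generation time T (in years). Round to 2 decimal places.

4.40

lx·mx: 0, 0, 0.8892, 1.6356, 1.7746, 1.9178, 1.11, 0.837 → R0 = 8.1642
x·lx·mx: 0, 0, 1.7784, 4.9068, 7.0984, 9.589, 6.66, 5.859 → Σ = 35.8916
T = 35.8916 / 8.1642 = 4.396218… → 4.40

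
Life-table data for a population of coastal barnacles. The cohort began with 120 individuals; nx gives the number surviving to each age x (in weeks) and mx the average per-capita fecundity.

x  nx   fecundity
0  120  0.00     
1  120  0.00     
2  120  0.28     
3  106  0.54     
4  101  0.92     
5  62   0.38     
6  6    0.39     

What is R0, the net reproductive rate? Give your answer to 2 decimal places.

lx = nx/n0 = nx/120: 1, 1, 1, 0.88333…, 0.84167…, 0.51667…, 0.05
lx·mx by age: 0, 0, 0.28, 0.477…, 0.774333…, 0.196333…, 0.0195
R0 = Σ lx·mx = 1.747167… → 1.75

1.75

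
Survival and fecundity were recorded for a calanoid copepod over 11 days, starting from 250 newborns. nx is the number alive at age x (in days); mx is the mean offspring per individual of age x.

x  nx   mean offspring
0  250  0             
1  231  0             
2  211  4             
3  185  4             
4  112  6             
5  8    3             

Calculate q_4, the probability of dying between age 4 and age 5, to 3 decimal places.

lx = nx/n0 = nx/250: 1, 0.924, 0.844, 0.74, 0.448, 0.032
q_4 = (l_4 − l_5) / l_4 = (0.448 − 0.032) / 0.448
     = 0.416 / 0.448 = 0.928571… → 0.929

0.929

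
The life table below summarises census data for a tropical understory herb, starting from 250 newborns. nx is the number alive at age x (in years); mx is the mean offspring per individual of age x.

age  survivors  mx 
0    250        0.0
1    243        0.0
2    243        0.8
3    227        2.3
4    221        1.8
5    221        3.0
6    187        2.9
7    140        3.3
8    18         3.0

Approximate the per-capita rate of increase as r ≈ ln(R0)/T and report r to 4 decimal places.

lx = nx/n0 = nx/250: 1, 0.972, 0.972, 0.908, 0.884, 0.884, 0.748, 0.56, 0.072
R0 = Σ lx·mx = 0 + 0 + 0.7776 + 2.0884 + 1.5912 + 2.652 + 2.1692 + 1.848 + 0.216 = 11.3424
Σ x·lx·mx = 55.1244; T = 55.1244/11.3424 = 4.86003…
r ≈ ln(R0)/T = ln(11.3424)/4.86003… = 0.499698… → 0.4997

0.4997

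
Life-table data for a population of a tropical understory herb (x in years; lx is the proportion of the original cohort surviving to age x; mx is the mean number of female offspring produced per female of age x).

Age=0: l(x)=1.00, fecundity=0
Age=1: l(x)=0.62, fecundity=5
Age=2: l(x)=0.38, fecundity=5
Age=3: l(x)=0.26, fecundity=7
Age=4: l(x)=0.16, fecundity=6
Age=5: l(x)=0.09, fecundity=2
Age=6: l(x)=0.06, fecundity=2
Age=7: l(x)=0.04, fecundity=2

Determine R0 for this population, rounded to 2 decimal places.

lx·mx by age: 0, 3.1, 1.9, 1.82, 0.96, 0.18, 0.12, 0.08
R0 = Σ lx·mx = 8.16 → 8.16

8.16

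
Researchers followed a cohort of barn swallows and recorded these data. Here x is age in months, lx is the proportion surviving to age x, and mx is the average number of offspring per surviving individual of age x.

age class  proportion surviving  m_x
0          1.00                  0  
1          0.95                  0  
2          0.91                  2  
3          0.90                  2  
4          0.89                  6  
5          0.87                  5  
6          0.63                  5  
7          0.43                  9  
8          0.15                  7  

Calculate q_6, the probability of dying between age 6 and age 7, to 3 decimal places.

q_6 = (l_6 − l_7) / l_6 = (0.63 − 0.43) / 0.63
     = 0.2 / 0.63 = 0.31746… → 0.317

0.317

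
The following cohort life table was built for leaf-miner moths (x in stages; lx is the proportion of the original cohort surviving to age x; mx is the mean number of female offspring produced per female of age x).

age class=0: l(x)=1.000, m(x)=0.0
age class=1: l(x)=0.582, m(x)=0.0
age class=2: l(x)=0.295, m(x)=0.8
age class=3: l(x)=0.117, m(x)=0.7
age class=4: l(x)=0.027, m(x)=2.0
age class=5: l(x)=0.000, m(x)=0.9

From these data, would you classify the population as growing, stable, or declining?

R0 = Σ lx·mx = 0 + 0 + 0.236 + 0.0819 + 0.054 + 0 = 0.3719
R0 < 1, so the population is declining.

declining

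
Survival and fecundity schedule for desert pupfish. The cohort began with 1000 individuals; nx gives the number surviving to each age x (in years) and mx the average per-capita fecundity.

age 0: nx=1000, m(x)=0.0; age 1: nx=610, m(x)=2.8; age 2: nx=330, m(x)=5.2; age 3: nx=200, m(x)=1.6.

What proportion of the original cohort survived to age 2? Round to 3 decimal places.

l_2 = n_2/n_0 = 330/1000 = 0.33 → 0.330

0.330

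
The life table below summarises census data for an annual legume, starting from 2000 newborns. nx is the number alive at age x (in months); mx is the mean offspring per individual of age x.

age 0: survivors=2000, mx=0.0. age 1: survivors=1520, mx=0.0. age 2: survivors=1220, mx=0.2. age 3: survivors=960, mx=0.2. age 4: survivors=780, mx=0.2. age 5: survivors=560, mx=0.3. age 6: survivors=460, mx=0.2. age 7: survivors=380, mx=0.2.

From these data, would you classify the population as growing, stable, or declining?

declining

lx = nx/n0 = nx/2000: 1, 0.76, 0.61, 0.48, 0.39, 0.28, 0.23, 0.19
R0 = Σ lx·mx = 0 + 0 + 0.122 + 0.096 + 0.078 + 0.084 + 0.046 + 0.038 = 0.464
R0 < 1, so the population is declining.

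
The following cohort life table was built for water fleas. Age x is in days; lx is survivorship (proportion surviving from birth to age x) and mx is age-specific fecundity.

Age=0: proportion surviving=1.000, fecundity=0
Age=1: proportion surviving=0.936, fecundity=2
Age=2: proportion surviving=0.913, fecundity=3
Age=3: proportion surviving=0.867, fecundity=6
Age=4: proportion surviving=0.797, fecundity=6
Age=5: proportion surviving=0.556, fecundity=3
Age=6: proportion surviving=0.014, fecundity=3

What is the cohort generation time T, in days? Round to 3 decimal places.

3.108

lx·mx: 0, 1.872, 2.739, 5.202, 4.782, 1.668, 0.042 → R0 = 16.305
x·lx·mx: 0, 1.872, 5.478, 15.606, 19.128, 8.34, 0.252 → Σ = 50.676
T = 50.676 / 16.305 = 3.108004… → 3.108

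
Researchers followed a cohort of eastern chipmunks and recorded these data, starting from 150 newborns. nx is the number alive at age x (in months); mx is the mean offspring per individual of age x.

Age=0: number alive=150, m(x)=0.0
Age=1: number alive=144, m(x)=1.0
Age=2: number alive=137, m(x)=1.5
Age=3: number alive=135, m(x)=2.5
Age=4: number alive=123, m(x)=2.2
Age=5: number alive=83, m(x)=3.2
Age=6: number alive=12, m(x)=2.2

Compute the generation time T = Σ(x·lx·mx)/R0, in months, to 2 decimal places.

lx = nx/n0 = nx/150: 1, 0.96, 0.91333…, 0.9, 0.82, 0.55333…, 0.08
lx·mx: 0, 0.96, 1.37…, 2.25, 1.804, 1.770667…, 0.176 → R0 = 8.330667…
x·lx·mx: 0, 0.96, 2.74…, 6.75, 7.216, 8.853333…, 1.056 → Σ = 27.575333…
T = 27.575333… / 8.330667… = 3.310099… → 3.31

3.31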